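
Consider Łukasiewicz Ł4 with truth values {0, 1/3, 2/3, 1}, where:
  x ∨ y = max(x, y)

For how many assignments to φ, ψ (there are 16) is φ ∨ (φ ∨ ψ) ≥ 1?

7

φ = 0, ψ = 0 ↦ 0  <
φ = 0, ψ = 1/3 ↦ 1/3  <
φ = 0, ψ = 2/3 ↦ 2/3  <
φ = 0, ψ = 1 ↦ 1  ≥
φ = 1/3, ψ = 0 ↦ 1/3  <
φ = 1/3, ψ = 1/3 ↦ 1/3  <
φ = 1/3, ψ = 2/3 ↦ 2/3  <
φ = 1/3, ψ = 1 ↦ 1  ≥
φ = 2/3, ψ = 0 ↦ 2/3  <
φ = 2/3, ψ = 1/3 ↦ 2/3  <
φ = 2/3, ψ = 2/3 ↦ 2/3  <
φ = 2/3, ψ = 1 ↦ 1  ≥
φ = 1, ψ = 0 ↦ 1  ≥
φ = 1, ψ = 1/3 ↦ 1  ≥
φ = 1, ψ = 2/3 ↦ 1  ≥
φ = 1, ψ = 1 ↦ 1  ≥
So 7 of the 16 assignments meet the threshold.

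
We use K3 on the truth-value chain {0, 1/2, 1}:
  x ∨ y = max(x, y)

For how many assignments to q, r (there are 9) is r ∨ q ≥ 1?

q = 0, r = 0 ↦ 0  <
q = 0, r = 1/2 ↦ 1/2  <
q = 0, r = 1 ↦ 1  ≥
q = 1/2, r = 0 ↦ 1/2  <
q = 1/2, r = 1/2 ↦ 1/2  <
q = 1/2, r = 1 ↦ 1  ≥
q = 1, r = 0 ↦ 1  ≥
q = 1, r = 1/2 ↦ 1  ≥
q = 1, r = 1 ↦ 1  ≥
So 5 of the 9 assignments meet the threshold.

5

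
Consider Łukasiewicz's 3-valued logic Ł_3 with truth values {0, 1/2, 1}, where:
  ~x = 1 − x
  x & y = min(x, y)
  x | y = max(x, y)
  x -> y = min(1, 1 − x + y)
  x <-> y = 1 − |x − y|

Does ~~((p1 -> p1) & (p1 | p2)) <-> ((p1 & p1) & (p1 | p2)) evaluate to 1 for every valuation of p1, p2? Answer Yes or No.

No

Counterexample: take p1 = 0, p2 = 1/2.
p1 -> p1 = 0 -> 0 = 1
p1 | p2 = 0 | 1/2 = 1/2
(p1 -> p1) & (p1 | p2) = 1 & 1/2 = 1/2
~((p1 -> p1) & (p1 | p2)) = ~1/2 = 1/2
~~((p1 -> p1) & (p1 | p2)) = ~1/2 = 1/2
p1 & p1 = 0 & 0 = 0
p1 | p2 = 0 | 1/2 = 1/2
(p1 & p1) & (p1 | p2) = 0 & 1/2 = 0
~~((p1 -> p1) & (p1 | p2)) <-> ((p1 & p1) & (p1 | p2)) = 1/2 <-> 0 = 1/2
This gives 1/2 ≠ 1.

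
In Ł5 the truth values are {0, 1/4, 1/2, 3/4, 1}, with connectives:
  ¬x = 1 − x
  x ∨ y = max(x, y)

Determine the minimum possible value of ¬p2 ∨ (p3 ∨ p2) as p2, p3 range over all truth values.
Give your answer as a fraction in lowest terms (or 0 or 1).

1/2

Take p2 = 1/2, p3 = 0:
¬p2 = ¬1/2 = 1/2
p3 ∨ p2 = 0 ∨ 1/2 = 1/2
¬p2 ∨ (p3 ∨ p2) = 1/2 ∨ 1/2 = 1/2
No assignment yields a value below 1/2, so this is the minimum.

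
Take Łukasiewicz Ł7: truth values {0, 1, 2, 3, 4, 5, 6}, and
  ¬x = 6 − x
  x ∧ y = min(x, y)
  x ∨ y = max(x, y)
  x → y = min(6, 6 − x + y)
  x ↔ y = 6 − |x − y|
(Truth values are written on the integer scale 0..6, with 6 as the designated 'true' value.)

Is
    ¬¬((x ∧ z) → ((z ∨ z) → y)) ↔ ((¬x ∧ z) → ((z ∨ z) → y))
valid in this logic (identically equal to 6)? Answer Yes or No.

No

Counterexample: take x = 0, y = 0, z = 4.
x ∧ z = 0 ∧ 4 = 0
z ∨ z = 4 ∨ 4 = 4
(z ∨ z) → y = 4 → 0 = 2
(x ∧ z) → ((z ∨ z) → y) = 0 → 2 = 6
¬((x ∧ z) → ((z ∨ z) → y)) = ¬6 = 0
¬¬((x ∧ z) → ((z ∨ z) → y)) = ¬0 = 6
¬x = ¬0 = 6
¬x ∧ z = 6 ∧ 4 = 4
z ∨ z = 4 ∨ 4 = 4
(z ∨ z) → y = 4 → 0 = 2
(¬x ∧ z) → ((z ∨ z) → y) = 4 → 2 = 4
¬¬((x ∧ z) → ((z ∨ z) → y)) ↔ ((¬x ∧ z) → ((z ∨ z) → y)) = 6 ↔ 4 = 4
This gives 4 ≠ 6.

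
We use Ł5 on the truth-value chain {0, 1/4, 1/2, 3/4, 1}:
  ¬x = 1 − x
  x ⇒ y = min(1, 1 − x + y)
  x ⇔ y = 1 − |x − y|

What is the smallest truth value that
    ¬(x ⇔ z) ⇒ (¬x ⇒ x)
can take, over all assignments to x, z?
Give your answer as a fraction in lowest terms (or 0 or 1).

Take x = 0, z = 1:
x ⇔ z = 0 ⇔ 1 = 0
¬(x ⇔ z) = ¬0 = 1
¬x = ¬0 = 1
¬x ⇒ x = 1 ⇒ 0 = 0
¬(x ⇔ z) ⇒ (¬x ⇒ x) = 1 ⇒ 0 = 0
No assignment yields a value below 0, so this is the minimum.

0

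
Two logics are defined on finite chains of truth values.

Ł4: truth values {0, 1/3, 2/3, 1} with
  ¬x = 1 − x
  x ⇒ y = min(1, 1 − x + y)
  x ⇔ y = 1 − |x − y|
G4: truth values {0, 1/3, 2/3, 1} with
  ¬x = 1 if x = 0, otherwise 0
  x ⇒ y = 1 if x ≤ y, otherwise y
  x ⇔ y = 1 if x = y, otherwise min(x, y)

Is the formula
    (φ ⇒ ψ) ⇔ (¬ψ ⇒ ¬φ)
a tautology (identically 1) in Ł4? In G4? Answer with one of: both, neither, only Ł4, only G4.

In Ł4: every assignment gives 1 — tautology.
In G4: at φ = 2/3, ψ = 1/3 the value is 1/3 — not a tautology.

only Ł4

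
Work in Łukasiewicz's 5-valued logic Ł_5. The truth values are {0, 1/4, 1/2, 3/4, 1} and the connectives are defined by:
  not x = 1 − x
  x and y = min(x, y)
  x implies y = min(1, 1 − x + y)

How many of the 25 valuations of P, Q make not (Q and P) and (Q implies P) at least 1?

value 1: 5 assignments (counts)
value 3/4: 6 assignments
value 1/2: 7 assignments
value 1/4: 5 assignments
value 0: 2 assignments
So 5 of the 25 assignments meet the threshold.

5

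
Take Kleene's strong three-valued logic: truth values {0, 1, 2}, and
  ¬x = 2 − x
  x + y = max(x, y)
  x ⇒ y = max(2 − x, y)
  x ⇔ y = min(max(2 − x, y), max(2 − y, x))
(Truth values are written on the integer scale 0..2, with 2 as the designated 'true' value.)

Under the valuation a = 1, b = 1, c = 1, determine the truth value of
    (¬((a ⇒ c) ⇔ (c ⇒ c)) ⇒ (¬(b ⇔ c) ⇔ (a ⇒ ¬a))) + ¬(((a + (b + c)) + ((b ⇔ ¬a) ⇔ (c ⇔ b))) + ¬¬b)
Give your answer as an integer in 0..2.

1

a ⇒ c = 1 ⇒ 1 = 1
c ⇒ c = 1 ⇒ 1 = 1
(a ⇒ c) ⇔ (c ⇒ c) = 1 ⇔ 1 = 1
¬((a ⇒ c) ⇔ (c ⇒ c)) = ¬1 = 1
b ⇔ c = 1 ⇔ 1 = 1
¬(b ⇔ c) = ¬1 = 1
¬a = ¬1 = 1
a ⇒ ¬a = 1 ⇒ 1 = 1
¬(b ⇔ c) ⇔ (a ⇒ ¬a) = 1 ⇔ 1 = 1
¬((a ⇒ c) ⇔ (c ⇒ c)) ⇒ (¬(b ⇔ c) ⇔ (a ⇒ ¬a)) = 1 ⇒ 1 = 1
b + c = 1 + 1 = 1
a + (b + c) = 1 + 1 = 1
¬a = ¬1 = 1
b ⇔ ¬a = 1 ⇔ 1 = 1
c ⇔ b = 1 ⇔ 1 = 1
(b ⇔ ¬a) ⇔ (c ⇔ b) = 1 ⇔ 1 = 1
(a + (b + c)) + ((b ⇔ ¬a) ⇔ (c ⇔ b)) = 1 + 1 = 1
¬b = ¬1 = 1
¬¬b = ¬1 = 1
((a + (b + c)) + ((b ⇔ ¬a) ⇔ (c ⇔ b))) + ¬¬b = 1 + 1 = 1
¬(((a + (b + c)) + ((b ⇔ ¬a) ⇔ (c ⇔ b))) + ¬¬b) = ¬1 = 1
(¬((a ⇒ c) ⇔ (c ⇒ c)) ⇒ (¬(b ⇔ c) ⇔ (a ⇒ ¬a))) + ¬(((a + (b + c)) + ((b ⇔ ¬a) ⇔ (c ⇔ b))) + ¬¬b) = 1 + 1 = 1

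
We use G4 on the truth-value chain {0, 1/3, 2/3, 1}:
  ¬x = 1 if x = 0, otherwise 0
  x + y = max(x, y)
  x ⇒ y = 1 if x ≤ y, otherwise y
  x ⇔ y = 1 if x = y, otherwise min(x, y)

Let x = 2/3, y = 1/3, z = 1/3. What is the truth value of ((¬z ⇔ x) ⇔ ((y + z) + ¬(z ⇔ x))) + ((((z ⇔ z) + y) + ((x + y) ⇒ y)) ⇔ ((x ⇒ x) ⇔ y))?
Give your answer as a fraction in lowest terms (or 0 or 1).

1/3

¬z = ¬1/3 = 0
¬z ⇔ x = 0 ⇔ 2/3 = 0
y + z = 1/3 + 1/3 = 1/3
z ⇔ x = 1/3 ⇔ 2/3 = 1/3
¬(z ⇔ x) = ¬1/3 = 0
(y + z) + ¬(z ⇔ x) = 1/3 + 0 = 1/3
(¬z ⇔ x) ⇔ ((y + z) + ¬(z ⇔ x)) = 0 ⇔ 1/3 = 0
z ⇔ z = 1/3 ⇔ 1/3 = 1
(z ⇔ z) + y = 1 + 1/3 = 1
x + y = 2/3 + 1/3 = 2/3
(x + y) ⇒ y = 2/3 ⇒ 1/3 = 1/3
((z ⇔ z) + y) + ((x + y) ⇒ y) = 1 + 1/3 = 1
x ⇒ x = 2/3 ⇒ 2/3 = 1
(x ⇒ x) ⇔ y = 1 ⇔ 1/3 = 1/3
(((z ⇔ z) + y) + ((x + y) ⇒ y)) ⇔ ((x ⇒ x) ⇔ y) = 1 ⇔ 1/3 = 1/3
((¬z ⇔ x) ⇔ ((y + z) + ¬(z ⇔ x))) + ((((z ⇔ z) + y) + ((x + y) ⇒ y)) ⇔ ((x ⇒ x) ⇔ y)) = 0 + 1/3 = 1/3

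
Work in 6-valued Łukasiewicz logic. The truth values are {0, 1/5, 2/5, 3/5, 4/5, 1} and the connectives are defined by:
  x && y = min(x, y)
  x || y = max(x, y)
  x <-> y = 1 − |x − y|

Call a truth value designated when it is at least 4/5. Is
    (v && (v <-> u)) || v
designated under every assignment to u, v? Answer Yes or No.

No

Counterexample: take u = 0, v = 0.
v <-> u = 0 <-> 0 = 1
v && (v <-> u) = 0 && 1 = 0
(v && (v <-> u)) || v = 0 || 0 = 0
This gives 0, which is below 4/5.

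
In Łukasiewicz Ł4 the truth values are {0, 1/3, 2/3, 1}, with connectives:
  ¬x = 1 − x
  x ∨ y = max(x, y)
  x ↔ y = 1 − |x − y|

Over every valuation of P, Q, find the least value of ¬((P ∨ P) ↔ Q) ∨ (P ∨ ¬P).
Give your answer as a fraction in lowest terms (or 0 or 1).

2/3

Take P = 1/3, Q = 0:
P ∨ P = 1/3 ∨ 1/3 = 1/3
(P ∨ P) ↔ Q = 1/3 ↔ 0 = 2/3
¬((P ∨ P) ↔ Q) = ¬2/3 = 1/3
¬P = ¬1/3 = 2/3
P ∨ ¬P = 1/3 ∨ 2/3 = 2/3
¬((P ∨ P) ↔ Q) ∨ (P ∨ ¬P) = 1/3 ∨ 2/3 = 2/3
No assignment yields a value below 2/3, so this is the minimum.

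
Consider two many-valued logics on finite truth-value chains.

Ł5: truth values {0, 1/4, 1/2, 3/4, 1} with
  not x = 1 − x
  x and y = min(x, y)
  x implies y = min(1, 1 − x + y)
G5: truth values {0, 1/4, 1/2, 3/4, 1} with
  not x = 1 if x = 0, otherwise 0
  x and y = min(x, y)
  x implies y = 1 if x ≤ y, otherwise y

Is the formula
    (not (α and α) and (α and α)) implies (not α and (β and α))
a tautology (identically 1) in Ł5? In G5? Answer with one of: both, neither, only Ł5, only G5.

In Ł5: at α = 1/4, β = 0 the value is 3/4 — not a tautology.
In G5: every assignment gives 1 — tautology.

only G5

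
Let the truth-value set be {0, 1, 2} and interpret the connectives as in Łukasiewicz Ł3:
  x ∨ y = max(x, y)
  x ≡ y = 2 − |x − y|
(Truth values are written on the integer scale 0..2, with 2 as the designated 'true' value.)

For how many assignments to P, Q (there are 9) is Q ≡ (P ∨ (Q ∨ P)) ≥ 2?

6

P = 0, Q = 0 ↦ 2  ≥
P = 0, Q = 1 ↦ 2  ≥
P = 0, Q = 2 ↦ 2  ≥
P = 1, Q = 0 ↦ 1  <
P = 1, Q = 1 ↦ 2  ≥
P = 1, Q = 2 ↦ 2  ≥
P = 2, Q = 0 ↦ 0  <
P = 2, Q = 1 ↦ 1  <
P = 2, Q = 2 ↦ 2  ≥
So 6 of the 9 assignments meet the threshold.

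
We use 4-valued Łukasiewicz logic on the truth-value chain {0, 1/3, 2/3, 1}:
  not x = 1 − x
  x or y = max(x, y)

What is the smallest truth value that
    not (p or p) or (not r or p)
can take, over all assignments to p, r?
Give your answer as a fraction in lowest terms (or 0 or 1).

2/3

Take p = 1/3, r = 1/3:
p or p = 1/3 or 1/3 = 1/3
not (p or p) = not 1/3 = 2/3
not r = not 1/3 = 2/3
not r or p = 2/3 or 1/3 = 2/3
not (p or p) or (not r or p) = 2/3 or 2/3 = 2/3
No assignment yields a value below 2/3, so this is the minimum.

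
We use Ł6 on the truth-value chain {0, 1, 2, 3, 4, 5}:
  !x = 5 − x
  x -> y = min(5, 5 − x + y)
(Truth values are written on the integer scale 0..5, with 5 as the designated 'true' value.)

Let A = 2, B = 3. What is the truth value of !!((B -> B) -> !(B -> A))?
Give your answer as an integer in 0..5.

B -> B = 3 -> 3 = 5
B -> A = 3 -> 2 = 4
!(B -> A) = !4 = 1
(B -> B) -> !(B -> A) = 5 -> 1 = 1
!((B -> B) -> !(B -> A)) = !1 = 4
!!((B -> B) -> !(B -> A)) = !4 = 1

1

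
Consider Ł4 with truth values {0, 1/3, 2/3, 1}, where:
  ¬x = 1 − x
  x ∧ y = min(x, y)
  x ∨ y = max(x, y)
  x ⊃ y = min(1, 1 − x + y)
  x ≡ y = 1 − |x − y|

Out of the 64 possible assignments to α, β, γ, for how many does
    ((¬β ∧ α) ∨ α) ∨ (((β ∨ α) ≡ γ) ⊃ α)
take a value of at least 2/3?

value 1: 35 assignments (counts)
value 2/3: 15 assignments (counts)
value 1/3: 10 assignments
value 0: 4 assignments
So 50 of the 64 assignments meet the threshold.

50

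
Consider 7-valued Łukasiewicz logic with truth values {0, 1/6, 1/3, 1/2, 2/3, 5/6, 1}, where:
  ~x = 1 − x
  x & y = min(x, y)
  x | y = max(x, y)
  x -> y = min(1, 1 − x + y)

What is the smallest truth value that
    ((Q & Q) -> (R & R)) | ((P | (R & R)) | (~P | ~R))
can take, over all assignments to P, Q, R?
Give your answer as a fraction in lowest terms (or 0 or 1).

1/2

Take P = 1/2, Q = 1, R = 1/2:
Q & Q = 1 & 1 = 1
R & R = 1/2 & 1/2 = 1/2
(Q & Q) -> (R & R) = 1 -> 1/2 = 1/2
R & R = 1/2 & 1/2 = 1/2
P | (R & R) = 1/2 | 1/2 = 1/2
~P = ~1/2 = 1/2
~R = ~1/2 = 1/2
~P | ~R = 1/2 | 1/2 = 1/2
(P | (R & R)) | (~P | ~R) = 1/2 | 1/2 = 1/2
((Q & Q) -> (R & R)) | ((P | (R & R)) | (~P | ~R)) = 1/2 | 1/2 = 1/2
No assignment yields a value below 1/2, so this is the minimum.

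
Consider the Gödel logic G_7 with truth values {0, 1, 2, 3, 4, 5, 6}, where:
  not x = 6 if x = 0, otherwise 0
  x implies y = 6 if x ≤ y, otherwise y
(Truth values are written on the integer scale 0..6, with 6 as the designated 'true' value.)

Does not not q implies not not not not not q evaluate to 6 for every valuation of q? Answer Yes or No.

No

Counterexample: take q = 1.
not q = not 1 = 0
not not q = not 0 = 6
not not not q = not 6 = 0
not not not not q = not 0 = 6
not not not not not q = not 6 = 0
not not q implies not not not not not q = 6 implies 0 = 0
This gives 0 ≠ 6.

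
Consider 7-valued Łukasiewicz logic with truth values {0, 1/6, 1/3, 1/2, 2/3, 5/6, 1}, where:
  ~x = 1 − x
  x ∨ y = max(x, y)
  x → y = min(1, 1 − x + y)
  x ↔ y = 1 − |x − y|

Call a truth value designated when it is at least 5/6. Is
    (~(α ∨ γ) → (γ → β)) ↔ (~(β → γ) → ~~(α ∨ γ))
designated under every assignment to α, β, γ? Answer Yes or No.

Counterexample: take α = 0, β = 1/3, γ = 0.
α ∨ γ = 0 ∨ 0 = 0
~(α ∨ γ) = ~0 = 1
γ → β = 0 → 1/3 = 1
~(α ∨ γ) → (γ → β) = 1 → 1 = 1
β → γ = 1/3 → 0 = 2/3
~(β → γ) = ~2/3 = 1/3
α ∨ γ = 0 ∨ 0 = 0
~(α ∨ γ) = ~0 = 1
~~(α ∨ γ) = ~1 = 0
~(β → γ) → ~~(α ∨ γ) = 1/3 → 0 = 2/3
(~(α ∨ γ) → (γ → β)) ↔ (~(β → γ) → ~~(α ∨ γ)) = 1 ↔ 2/3 = 2/3
This gives 2/3, which is below 5/6.

No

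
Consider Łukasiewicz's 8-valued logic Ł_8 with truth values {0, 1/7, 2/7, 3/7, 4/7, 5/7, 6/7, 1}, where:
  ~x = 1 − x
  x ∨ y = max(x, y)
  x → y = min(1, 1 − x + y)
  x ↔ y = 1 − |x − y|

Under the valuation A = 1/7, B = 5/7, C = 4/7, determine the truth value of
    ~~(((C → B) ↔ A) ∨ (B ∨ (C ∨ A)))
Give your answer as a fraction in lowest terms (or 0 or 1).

C → B = 4/7 → 5/7 = 1
(C → B) ↔ A = 1 ↔ 1/7 = 1/7
C ∨ A = 4/7 ∨ 1/7 = 4/7
B ∨ (C ∨ A) = 5/7 ∨ 4/7 = 5/7
((C → B) ↔ A) ∨ (B ∨ (C ∨ A)) = 1/7 ∨ 5/7 = 5/7
~(((C → B) ↔ A) ∨ (B ∨ (C ∨ A))) = ~5/7 = 2/7
~~(((C → B) ↔ A) ∨ (B ∨ (C ∨ A))) = ~2/7 = 5/7

5/7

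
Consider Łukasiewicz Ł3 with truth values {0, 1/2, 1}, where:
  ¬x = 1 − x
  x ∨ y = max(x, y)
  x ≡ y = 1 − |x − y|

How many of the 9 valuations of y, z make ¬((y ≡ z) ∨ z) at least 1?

1

y = 0, z = 0 ↦ 0  <
y = 0, z = 1/2 ↦ 1/2  <
y = 0, z = 1 ↦ 0  <
y = 1/2, z = 0 ↦ 1/2  <
y = 1/2, z = 1/2 ↦ 0  <
y = 1/2, z = 1 ↦ 0  <
y = 1, z = 0 ↦ 1  ≥
y = 1, z = 1/2 ↦ 1/2  <
y = 1, z = 1 ↦ 0  <
So 1 of the 9 assignments meets the threshold.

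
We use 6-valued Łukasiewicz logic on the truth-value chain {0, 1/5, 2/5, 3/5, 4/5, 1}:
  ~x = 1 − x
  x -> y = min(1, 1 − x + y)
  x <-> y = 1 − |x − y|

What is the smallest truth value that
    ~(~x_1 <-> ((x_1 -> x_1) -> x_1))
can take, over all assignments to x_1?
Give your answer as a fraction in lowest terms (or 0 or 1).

1/5

Take x_1 = 2/5:
~x_1 = ~2/5 = 3/5
x_1 -> x_1 = 2/5 -> 2/5 = 1
(x_1 -> x_1) -> x_1 = 1 -> 2/5 = 2/5
~x_1 <-> ((x_1 -> x_1) -> x_1) = 3/5 <-> 2/5 = 4/5
~(~x_1 <-> ((x_1 -> x_1) -> x_1)) = ~4/5 = 1/5
No assignment yields a value below 1/5, so this is the minimum.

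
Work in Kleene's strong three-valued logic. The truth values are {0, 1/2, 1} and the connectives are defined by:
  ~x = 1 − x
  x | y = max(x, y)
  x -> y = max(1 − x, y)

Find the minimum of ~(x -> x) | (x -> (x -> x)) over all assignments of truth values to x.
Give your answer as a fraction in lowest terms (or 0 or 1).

1/2

Take x = 1/2:
x -> x = 1/2 -> 1/2 = 1/2
~(x -> x) = ~1/2 = 1/2
x -> x = 1/2 -> 1/2 = 1/2
x -> (x -> x) = 1/2 -> 1/2 = 1/2
~(x -> x) | (x -> (x -> x)) = 1/2 | 1/2 = 1/2
No assignment yields a value below 1/2, so this is the minimum.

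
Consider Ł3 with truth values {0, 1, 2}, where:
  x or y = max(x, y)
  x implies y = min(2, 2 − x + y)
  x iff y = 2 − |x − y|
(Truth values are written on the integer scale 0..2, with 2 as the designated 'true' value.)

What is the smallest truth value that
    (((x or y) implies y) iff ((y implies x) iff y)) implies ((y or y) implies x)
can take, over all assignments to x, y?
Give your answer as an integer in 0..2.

1

Take x = 0, y = 1:
x or y = 0 or 1 = 1
(x or y) implies y = 1 implies 1 = 2
y implies x = 1 implies 0 = 1
(y implies x) iff y = 1 iff 1 = 2
((x or y) implies y) iff ((y implies x) iff y) = 2 iff 2 = 2
y or y = 1 or 1 = 1
(y or y) implies x = 1 implies 0 = 1
(((x or y) implies y) iff ((y implies x) iff y)) implies ((y or y) implies x) = 2 implies 1 = 1
No assignment yields a value below 1, so this is the minimum.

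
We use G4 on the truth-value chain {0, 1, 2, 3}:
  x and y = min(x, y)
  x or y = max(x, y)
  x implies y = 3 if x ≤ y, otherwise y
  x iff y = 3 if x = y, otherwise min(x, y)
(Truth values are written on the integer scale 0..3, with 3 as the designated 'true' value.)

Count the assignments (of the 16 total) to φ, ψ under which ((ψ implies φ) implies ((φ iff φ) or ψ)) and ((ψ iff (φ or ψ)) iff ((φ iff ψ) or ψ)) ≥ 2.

15

φ = 0, ψ = 0 ↦ 3  ≥
φ = 0, ψ = 1 ↦ 1  <
φ = 0, ψ = 2 ↦ 2  ≥
φ = 0, ψ = 3 ↦ 3  ≥
φ = 1, ψ = 0 ↦ 3  ≥
φ = 1, ψ = 1 ↦ 3  ≥
φ = 1, ψ = 2 ↦ 2  ≥
φ = 1, ψ = 3 ↦ 3  ≥
φ = 2, ψ = 0 ↦ 3  ≥
φ = 2, ψ = 1 ↦ 3  ≥
φ = 2, ψ = 2 ↦ 3  ≥
φ = 2, ψ = 3 ↦ 3  ≥
φ = 3, ψ = 0 ↦ 3  ≥
φ = 3, ψ = 1 ↦ 3  ≥
φ = 3, ψ = 2 ↦ 3  ≥
φ = 3, ψ = 3 ↦ 3  ≥
So 15 of the 16 assignments meet the threshold.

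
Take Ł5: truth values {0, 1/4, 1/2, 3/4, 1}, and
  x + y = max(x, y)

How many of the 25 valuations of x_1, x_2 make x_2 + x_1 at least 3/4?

16

value 1: 9 assignments (counts)
value 3/4: 7 assignments (counts)
value 1/2: 5 assignments
value 1/4: 3 assignments
value 0: 1 assignment
So 16 of the 25 assignments meet the threshold.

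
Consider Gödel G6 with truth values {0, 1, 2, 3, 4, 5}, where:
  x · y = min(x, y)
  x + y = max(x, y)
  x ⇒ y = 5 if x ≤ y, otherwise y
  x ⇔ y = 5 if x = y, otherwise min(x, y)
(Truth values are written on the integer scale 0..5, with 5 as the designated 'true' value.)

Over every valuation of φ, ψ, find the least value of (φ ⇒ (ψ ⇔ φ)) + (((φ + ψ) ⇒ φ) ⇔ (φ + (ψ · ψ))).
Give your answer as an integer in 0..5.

Take φ = 1, ψ = 0:
ψ ⇔ φ = 0 ⇔ 1 = 0
φ ⇒ (ψ ⇔ φ) = 1 ⇒ 0 = 0
φ + ψ = 1 + 0 = 1
(φ + ψ) ⇒ φ = 1 ⇒ 1 = 5
ψ · ψ = 0 · 0 = 0
φ + (ψ · ψ) = 1 + 0 = 1
((φ + ψ) ⇒ φ) ⇔ (φ + (ψ · ψ)) = 5 ⇔ 1 = 1
(φ ⇒ (ψ ⇔ φ)) + (((φ + ψ) ⇒ φ) ⇔ (φ + (ψ · ψ))) = 0 + 1 = 1
No assignment yields a value below 1, so this is the minimum.

1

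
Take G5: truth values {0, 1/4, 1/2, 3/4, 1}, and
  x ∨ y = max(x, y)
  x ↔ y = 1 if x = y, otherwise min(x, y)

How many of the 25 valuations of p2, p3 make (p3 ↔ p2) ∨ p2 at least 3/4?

value 1: 9 assignments (counts)
value 3/4: 4 assignments (counts)
value 1/2: 4 assignments
value 1/4: 4 assignments
value 0: 4 assignments
So 13 of the 25 assignments meet the threshold.

13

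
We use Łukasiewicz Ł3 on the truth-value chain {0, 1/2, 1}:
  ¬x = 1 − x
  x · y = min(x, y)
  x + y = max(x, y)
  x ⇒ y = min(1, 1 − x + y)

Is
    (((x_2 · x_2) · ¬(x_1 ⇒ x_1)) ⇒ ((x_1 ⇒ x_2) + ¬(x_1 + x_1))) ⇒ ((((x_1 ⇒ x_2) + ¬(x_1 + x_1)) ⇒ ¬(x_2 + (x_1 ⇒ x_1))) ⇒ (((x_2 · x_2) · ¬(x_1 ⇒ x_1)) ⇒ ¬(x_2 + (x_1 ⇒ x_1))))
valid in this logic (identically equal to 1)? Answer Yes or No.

x_1 = 0, x_2 = 0 ↦ 1
x_1 = 0, x_2 = 1/2 ↦ 1
x_1 = 0, x_2 = 1 ↦ 1
x_1 = 1/2, x_2 = 0 ↦ 1
x_1 = 1/2, x_2 = 1/2 ↦ 1
x_1 = 1/2, x_2 = 1 ↦ 1
x_1 = 1, x_2 = 0 ↦ 1
x_1 = 1, x_2 = 1/2 ↦ 1
x_1 = 1, x_2 = 1 ↦ 1
Every assignment gives a value ≥ 1.

Yes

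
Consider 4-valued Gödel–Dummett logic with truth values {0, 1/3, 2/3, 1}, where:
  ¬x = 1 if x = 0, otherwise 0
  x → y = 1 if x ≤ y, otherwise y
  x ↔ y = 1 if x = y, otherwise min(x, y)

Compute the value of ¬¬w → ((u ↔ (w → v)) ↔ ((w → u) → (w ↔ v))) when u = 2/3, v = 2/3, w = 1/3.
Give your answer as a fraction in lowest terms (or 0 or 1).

1/3

¬w = ¬1/3 = 0
¬¬w = ¬0 = 1
w → v = 1/3 → 2/3 = 1
u ↔ (w → v) = 2/3 ↔ 1 = 2/3
w → u = 1/3 → 2/3 = 1
w ↔ v = 1/3 ↔ 2/3 = 1/3
(w → u) → (w ↔ v) = 1 → 1/3 = 1/3
(u ↔ (w → v)) ↔ ((w → u) → (w ↔ v)) = 2/3 ↔ 1/3 = 1/3
¬¬w → ((u ↔ (w → v)) ↔ ((w → u) → (w ↔ v))) = 1 → 1/3 = 1/3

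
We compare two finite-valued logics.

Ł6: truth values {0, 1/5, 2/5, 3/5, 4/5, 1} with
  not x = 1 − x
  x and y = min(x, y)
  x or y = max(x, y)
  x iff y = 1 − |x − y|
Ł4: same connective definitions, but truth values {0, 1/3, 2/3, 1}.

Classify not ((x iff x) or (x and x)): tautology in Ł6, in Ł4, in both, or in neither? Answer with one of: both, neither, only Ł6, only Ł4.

neither

In Ł6: at x = 0 the value is 0 — not a tautology.
In Ł4: at x = 0 the value is 0 — not a tautology.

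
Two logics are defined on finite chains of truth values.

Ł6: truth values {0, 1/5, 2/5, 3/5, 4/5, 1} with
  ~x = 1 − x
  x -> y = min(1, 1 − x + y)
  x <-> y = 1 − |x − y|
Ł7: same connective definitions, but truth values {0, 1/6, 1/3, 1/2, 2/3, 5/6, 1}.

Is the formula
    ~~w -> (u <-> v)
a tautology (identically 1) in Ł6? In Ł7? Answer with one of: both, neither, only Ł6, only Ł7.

In Ł6: at u = 0, v = 1/5, w = 1 the value is 4/5 — not a tautology.
In Ł7: at u = 0, v = 1/6, w = 1 the value is 5/6 — not a tautology.

neither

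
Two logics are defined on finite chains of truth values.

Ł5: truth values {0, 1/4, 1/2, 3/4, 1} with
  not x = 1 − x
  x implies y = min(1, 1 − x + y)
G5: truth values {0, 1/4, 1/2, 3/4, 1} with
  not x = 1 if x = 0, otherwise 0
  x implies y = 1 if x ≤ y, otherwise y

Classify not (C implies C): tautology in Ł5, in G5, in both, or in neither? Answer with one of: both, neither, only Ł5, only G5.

neither

In Ł5: at C = 0 the value is 0 — not a tautology.
In G5: at C = 0 the value is 0 — not a tautology.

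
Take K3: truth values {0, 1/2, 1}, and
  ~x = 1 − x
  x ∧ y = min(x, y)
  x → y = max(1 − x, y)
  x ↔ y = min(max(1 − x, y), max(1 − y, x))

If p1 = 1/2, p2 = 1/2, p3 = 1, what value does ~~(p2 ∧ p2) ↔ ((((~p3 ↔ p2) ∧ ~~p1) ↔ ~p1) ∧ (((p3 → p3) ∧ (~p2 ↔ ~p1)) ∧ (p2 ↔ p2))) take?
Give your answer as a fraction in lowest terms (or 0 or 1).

1/2

p2 ∧ p2 = 1/2 ∧ 1/2 = 1/2
~(p2 ∧ p2) = ~1/2 = 1/2
~~(p2 ∧ p2) = ~1/2 = 1/2
~p3 = ~1 = 0
~p3 ↔ p2 = 0 ↔ 1/2 = 1/2
~p1 = ~1/2 = 1/2
~~p1 = ~1/2 = 1/2
(~p3 ↔ p2) ∧ ~~p1 = 1/2 ∧ 1/2 = 1/2
~p1 = ~1/2 = 1/2
((~p3 ↔ p2) ∧ ~~p1) ↔ ~p1 = 1/2 ↔ 1/2 = 1/2
p3 → p3 = 1 → 1 = 1
~p2 = ~1/2 = 1/2
~p1 = ~1/2 = 1/2
~p2 ↔ ~p1 = 1/2 ↔ 1/2 = 1/2
(p3 → p3) ∧ (~p2 ↔ ~p1) = 1 ∧ 1/2 = 1/2
p2 ↔ p2 = 1/2 ↔ 1/2 = 1/2
((p3 → p3) ∧ (~p2 ↔ ~p1)) ∧ (p2 ↔ p2) = 1/2 ∧ 1/2 = 1/2
(((~p3 ↔ p2) ∧ ~~p1) ↔ ~p1) ∧ (((p3 → p3) ∧ (~p2 ↔ ~p1)) ∧ (p2 ↔ p2)) = 1/2 ∧ 1/2 = 1/2
~~(p2 ∧ p2) ↔ ((((~p3 ↔ p2) ∧ ~~p1) ↔ ~p1) ∧ (((p3 → p3) ∧ (~p2 ↔ ~p1)) ∧ (p2 ↔ p2))) = 1/2 ↔ 1/2 = 1/2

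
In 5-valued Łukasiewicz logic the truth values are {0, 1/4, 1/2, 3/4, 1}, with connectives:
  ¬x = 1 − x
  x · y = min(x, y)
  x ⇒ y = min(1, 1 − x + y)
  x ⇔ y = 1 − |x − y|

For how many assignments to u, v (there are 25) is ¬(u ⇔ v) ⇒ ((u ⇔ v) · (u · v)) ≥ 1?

13

value 1: 13 assignments (counts)
value 3/4: 4 assignments
value 1/2: 4 assignments
value 1/4: 2 assignments
value 0: 2 assignments
So 13 of the 25 assignments meet the threshold.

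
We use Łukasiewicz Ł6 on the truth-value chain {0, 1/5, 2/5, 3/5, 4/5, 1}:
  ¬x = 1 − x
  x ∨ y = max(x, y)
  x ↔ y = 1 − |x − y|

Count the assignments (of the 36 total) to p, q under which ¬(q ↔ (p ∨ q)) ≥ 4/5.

value 1: 1 assignment (counts)
value 4/5: 2 assignments (counts)
value 3/5: 3 assignments
value 2/5: 4 assignments
value 1/5: 5 assignments
value 0: 21 assignments
So 3 of the 36 assignments meet the threshold.

3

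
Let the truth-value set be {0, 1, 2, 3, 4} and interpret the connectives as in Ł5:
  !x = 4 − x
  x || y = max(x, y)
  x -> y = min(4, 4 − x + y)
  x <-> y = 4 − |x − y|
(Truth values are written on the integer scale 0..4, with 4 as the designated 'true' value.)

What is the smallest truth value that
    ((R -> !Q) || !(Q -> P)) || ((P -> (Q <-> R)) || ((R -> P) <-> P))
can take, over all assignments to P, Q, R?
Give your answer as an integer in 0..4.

3

Take P = 2, Q = 4, R = 1:
!Q = !4 = 0
R -> !Q = 1 -> 0 = 3
Q -> P = 4 -> 2 = 2
!(Q -> P) = !2 = 2
(R -> !Q) || !(Q -> P) = 3 || 2 = 3
Q <-> R = 4 <-> 1 = 1
P -> (Q <-> R) = 2 -> 1 = 3
R -> P = 1 -> 2 = 4
(R -> P) <-> P = 4 <-> 2 = 2
(P -> (Q <-> R)) || ((R -> P) <-> P) = 3 || 2 = 3
((R -> !Q) || !(Q -> P)) || ((P -> (Q <-> R)) || ((R -> P) <-> P)) = 3 || 3 = 3
No assignment yields a value below 3, so this is the minimum.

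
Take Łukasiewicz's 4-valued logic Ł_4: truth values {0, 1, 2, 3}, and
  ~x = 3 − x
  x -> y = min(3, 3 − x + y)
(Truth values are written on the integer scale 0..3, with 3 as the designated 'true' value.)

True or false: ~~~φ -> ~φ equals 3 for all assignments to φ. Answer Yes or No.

Yes

φ = 0 ↦ 3
φ = 1 ↦ 3
φ = 2 ↦ 3
φ = 3 ↦ 3
Every assignment gives a value ≥ 3.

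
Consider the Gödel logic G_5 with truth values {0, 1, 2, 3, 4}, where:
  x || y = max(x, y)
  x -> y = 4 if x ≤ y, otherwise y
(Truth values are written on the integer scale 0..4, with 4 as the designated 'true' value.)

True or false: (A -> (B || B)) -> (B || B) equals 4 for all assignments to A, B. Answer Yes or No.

Counterexample: take A = 0, B = 0.
B || B = 0 || 0 = 0
A -> (B || B) = 0 -> 0 = 4
(A -> (B || B)) -> (B || B) = 4 -> 0 = 0
This gives 0 ≠ 4.

No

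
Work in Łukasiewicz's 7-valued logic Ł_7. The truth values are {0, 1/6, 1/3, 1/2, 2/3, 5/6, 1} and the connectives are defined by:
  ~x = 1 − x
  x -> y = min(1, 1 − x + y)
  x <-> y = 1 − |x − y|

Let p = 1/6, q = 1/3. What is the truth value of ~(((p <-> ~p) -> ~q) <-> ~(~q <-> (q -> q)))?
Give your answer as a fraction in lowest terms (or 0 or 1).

2/3

~p = ~1/6 = 5/6
p <-> ~p = 1/6 <-> 5/6 = 1/3
~q = ~1/3 = 2/3
(p <-> ~p) -> ~q = 1/3 -> 2/3 = 1
~q = ~1/3 = 2/3
q -> q = 1/3 -> 1/3 = 1
~q <-> (q -> q) = 2/3 <-> 1 = 2/3
~(~q <-> (q -> q)) = ~2/3 = 1/3
((p <-> ~p) -> ~q) <-> ~(~q <-> (q -> q)) = 1 <-> 1/3 = 1/3
~(((p <-> ~p) -> ~q) <-> ~(~q <-> (q -> q))) = ~1/3 = 2/3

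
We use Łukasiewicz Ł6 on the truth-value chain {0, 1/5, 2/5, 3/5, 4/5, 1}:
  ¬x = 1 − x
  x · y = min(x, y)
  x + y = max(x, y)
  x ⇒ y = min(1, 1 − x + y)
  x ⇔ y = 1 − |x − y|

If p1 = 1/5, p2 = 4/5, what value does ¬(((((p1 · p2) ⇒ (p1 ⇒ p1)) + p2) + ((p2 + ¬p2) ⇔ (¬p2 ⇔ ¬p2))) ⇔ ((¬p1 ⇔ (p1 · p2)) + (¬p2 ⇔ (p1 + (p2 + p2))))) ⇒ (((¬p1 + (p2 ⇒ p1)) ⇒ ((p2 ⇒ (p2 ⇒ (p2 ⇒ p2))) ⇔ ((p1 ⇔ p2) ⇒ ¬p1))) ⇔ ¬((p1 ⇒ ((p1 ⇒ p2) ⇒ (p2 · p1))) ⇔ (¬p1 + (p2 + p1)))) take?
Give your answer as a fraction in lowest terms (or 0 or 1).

p1 · p2 = 1/5 · 4/5 = 1/5
p1 ⇒ p1 = 1/5 ⇒ 1/5 = 1
(p1 · p2) ⇒ (p1 ⇒ p1) = 1/5 ⇒ 1 = 1
((p1 · p2) ⇒ (p1 ⇒ p1)) + p2 = 1 + 4/5 = 1
¬p2 = ¬4/5 = 1/5
p2 + ¬p2 = 4/5 + 1/5 = 4/5
¬p2 = ¬4/5 = 1/5
¬p2 = ¬4/5 = 1/5
¬p2 ⇔ ¬p2 = 1/5 ⇔ 1/5 = 1
(p2 + ¬p2) ⇔ (¬p2 ⇔ ¬p2) = 4/5 ⇔ 1 = 4/5
(((p1 · p2) ⇒ (p1 ⇒ p1)) + p2) + ((p2 + ¬p2) ⇔ (¬p2 ⇔ ¬p2)) = 1 + 4/5 = 1
¬p1 = ¬1/5 = 4/5
p1 · p2 = 1/5 · 4/5 = 1/5
¬p1 ⇔ (p1 · p2) = 4/5 ⇔ 1/5 = 2/5
¬p2 = ¬4/5 = 1/5
p2 + p2 = 4/5 + 4/5 = 4/5
p1 + (p2 + p2) = 1/5 + 4/5 = 4/5
¬p2 ⇔ (p1 + (p2 + p2)) = 1/5 ⇔ 4/5 = 2/5
(¬p1 ⇔ (p1 · p2)) + (¬p2 ⇔ (p1 + (p2 + p2))) = 2/5 + 2/5 = 2/5
((((p1 · p2) ⇒ (p1 ⇒ p1)) + p2) + ((p2 + ¬p2) ⇔ (¬p2 ⇔ ¬p2))) ⇔ ((¬p1 ⇔ (p1 · p2)) + (¬p2 ⇔ (p1 + (p2 + p2)))) = 1 ⇔ 2/5 = 2/5
¬(((((p1 · p2) ⇒ (p1 ⇒ p1)) + p2) + ((p2 + ¬p2) ⇔ (¬p2 ⇔ ¬p2))) ⇔ ((¬p1 ⇔ (p1 · p2)) + (¬p2 ⇔ (p1 + (p2 + p2))))) = ¬2/5 = 3/5
¬p1 = ¬1/5 = 4/5
p2 ⇒ p1 = 4/5 ⇒ 1/5 = 2/5
¬p1 + (p2 ⇒ p1) = 4/5 + 2/5 = 4/5
p2 ⇒ p2 = 4/5 ⇒ 4/5 = 1
p2 ⇒ (p2 ⇒ p2) = 4/5 ⇒ 1 = 1
p2 ⇒ (p2 ⇒ (p2 ⇒ p2)) = 4/5 ⇒ 1 = 1
p1 ⇔ p2 = 1/5 ⇔ 4/5 = 2/5
¬p1 = ¬1/5 = 4/5
(p1 ⇔ p2) ⇒ ¬p1 = 2/5 ⇒ 4/5 = 1
(p2 ⇒ (p2 ⇒ (p2 ⇒ p2))) ⇔ ((p1 ⇔ p2) ⇒ ¬p1) = 1 ⇔ 1 = 1
(¬p1 + (p2 ⇒ p1)) ⇒ ((p2 ⇒ (p2 ⇒ (p2 ⇒ p2))) ⇔ ((p1 ⇔ p2) ⇒ ¬p1)) = 4/5 ⇒ 1 = 1
p1 ⇒ p2 = 1/5 ⇒ 4/5 = 1
p2 · p1 = 4/5 · 1/5 = 1/5
(p1 ⇒ p2) ⇒ (p2 · p1) = 1 ⇒ 1/5 = 1/5
p1 ⇒ ((p1 ⇒ p2) ⇒ (p2 · p1)) = 1/5 ⇒ 1/5 = 1
¬p1 = ¬1/5 = 4/5
p2 + p1 = 4/5 + 1/5 = 4/5
¬p1 + (p2 + p1) = 4/5 + 4/5 = 4/5
(p1 ⇒ ((p1 ⇒ p2) ⇒ (p2 · p1))) ⇔ (¬p1 + (p2 + p1)) = 1 ⇔ 4/5 = 4/5
¬((p1 ⇒ ((p1 ⇒ p2) ⇒ (p2 · p1))) ⇔ (¬p1 + (p2 + p1))) = ¬4/5 = 1/5
((¬p1 + (p2 ⇒ p1)) ⇒ ((p2 ⇒ (p2 ⇒ (p2 ⇒ p2))) ⇔ ((p1 ⇔ p2) ⇒ ¬p1))) ⇔ ¬((p1 ⇒ ((p1 ⇒ p2) ⇒ (p2 · p1))) ⇔ (¬p1 + (p2 + p1))) = 1 ⇔ 1/5 = 1/5
¬(((((p1 · p2) ⇒ (p1 ⇒ p1)) + p2) + ((p2 + ¬p2) ⇔ (¬p2 ⇔ ¬p2))) ⇔ ((¬p1 ⇔ (p1 · p2)) + (¬p2 ⇔ (p1 + (p2 + p2))))) ⇒ (((¬p1 + (p2 ⇒ p1)) ⇒ ((p2 ⇒ (p2 ⇒ (p2 ⇒ p2))) ⇔ ((p1 ⇔ p2) ⇒ ¬p1))) ⇔ ¬((p1 ⇒ ((p1 ⇒ p2) ⇒ (p2 · p1))) ⇔ (¬p1 + (p2 + p1)))) = 3/5 ⇒ 1/5 = 3/5

3/5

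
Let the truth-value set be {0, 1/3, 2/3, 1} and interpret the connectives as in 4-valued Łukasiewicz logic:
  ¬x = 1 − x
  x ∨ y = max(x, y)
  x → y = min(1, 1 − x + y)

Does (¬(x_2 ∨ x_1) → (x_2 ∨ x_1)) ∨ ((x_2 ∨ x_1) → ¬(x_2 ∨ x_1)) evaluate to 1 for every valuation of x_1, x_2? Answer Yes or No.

x_1 = 0, x_2 = 0 ↦ 1
x_1 = 0, x_2 = 1/3 ↦ 1
x_1 = 0, x_2 = 2/3 ↦ 1
x_1 = 0, x_2 = 1 ↦ 1
x_1 = 1/3, x_2 = 0 ↦ 1
x_1 = 1/3, x_2 = 1/3 ↦ 1
x_1 = 1/3, x_2 = 2/3 ↦ 1
x_1 = 1/3, x_2 = 1 ↦ 1
x_1 = 2/3, x_2 = 0 ↦ 1
x_1 = 2/3, x_2 = 1/3 ↦ 1
x_1 = 2/3, x_2 = 2/3 ↦ 1
x_1 = 2/3, x_2 = 1 ↦ 1
x_1 = 1, x_2 = 0 ↦ 1
x_1 = 1, x_2 = 1/3 ↦ 1
x_1 = 1, x_2 = 2/3 ↦ 1
x_1 = 1, x_2 = 1 ↦ 1
Every assignment gives a value ≥ 1.

Yes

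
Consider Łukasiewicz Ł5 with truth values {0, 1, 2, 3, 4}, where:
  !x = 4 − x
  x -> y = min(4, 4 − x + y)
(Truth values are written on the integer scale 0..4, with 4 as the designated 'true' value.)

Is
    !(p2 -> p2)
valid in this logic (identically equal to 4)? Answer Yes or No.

No

Counterexample: take p2 = 0.
p2 -> p2 = 0 -> 0 = 4
!(p2 -> p2) = !4 = 0
This gives 0 ≠ 4.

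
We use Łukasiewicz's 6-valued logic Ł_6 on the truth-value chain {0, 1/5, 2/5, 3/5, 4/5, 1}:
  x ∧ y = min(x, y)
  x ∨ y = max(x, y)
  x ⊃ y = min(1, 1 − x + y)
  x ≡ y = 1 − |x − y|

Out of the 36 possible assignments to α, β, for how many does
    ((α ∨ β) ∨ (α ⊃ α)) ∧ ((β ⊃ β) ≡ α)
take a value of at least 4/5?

12

value 1: 6 assignments (counts)
value 4/5: 6 assignments (counts)
value 3/5: 6 assignments
value 2/5: 6 assignments
value 1/5: 6 assignments
value 0: 6 assignments
So 12 of the 36 assignments meet the threshold.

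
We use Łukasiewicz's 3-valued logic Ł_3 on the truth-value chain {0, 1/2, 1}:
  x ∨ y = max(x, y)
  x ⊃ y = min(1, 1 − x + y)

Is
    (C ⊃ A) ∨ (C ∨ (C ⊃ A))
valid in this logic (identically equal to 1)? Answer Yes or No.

No

Counterexample: take A = 0, C = 1/2.
C ⊃ A = 1/2 ⊃ 0 = 1/2
C ∨ (C ⊃ A) = 1/2 ∨ 1/2 = 1/2
(C ⊃ A) ∨ (C ∨ (C ⊃ A)) = 1/2 ∨ 1/2 = 1/2
This gives 1/2 ≠ 1.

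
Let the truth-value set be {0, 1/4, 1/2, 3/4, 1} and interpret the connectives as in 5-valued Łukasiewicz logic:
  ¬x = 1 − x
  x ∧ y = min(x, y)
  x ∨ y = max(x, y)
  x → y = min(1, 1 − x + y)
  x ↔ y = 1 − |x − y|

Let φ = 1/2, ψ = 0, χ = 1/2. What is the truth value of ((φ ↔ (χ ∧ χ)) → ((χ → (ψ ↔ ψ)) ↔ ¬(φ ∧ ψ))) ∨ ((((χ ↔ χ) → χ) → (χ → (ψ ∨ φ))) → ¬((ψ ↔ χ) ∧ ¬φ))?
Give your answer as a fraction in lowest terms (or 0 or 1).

1

χ ∧ χ = 1/2 ∧ 1/2 = 1/2
φ ↔ (χ ∧ χ) = 1/2 ↔ 1/2 = 1
ψ ↔ ψ = 0 ↔ 0 = 1
χ → (ψ ↔ ψ) = 1/2 → 1 = 1
φ ∧ ψ = 1/2 ∧ 0 = 0
¬(φ ∧ ψ) = ¬0 = 1
(χ → (ψ ↔ ψ)) ↔ ¬(φ ∧ ψ) = 1 ↔ 1 = 1
(φ ↔ (χ ∧ χ)) → ((χ → (ψ ↔ ψ)) ↔ ¬(φ ∧ ψ)) = 1 → 1 = 1
χ ↔ χ = 1/2 ↔ 1/2 = 1
(χ ↔ χ) → χ = 1 → 1/2 = 1/2
ψ ∨ φ = 0 ∨ 1/2 = 1/2
χ → (ψ ∨ φ) = 1/2 → 1/2 = 1
((χ ↔ χ) → χ) → (χ → (ψ ∨ φ)) = 1/2 → 1 = 1
ψ ↔ χ = 0 ↔ 1/2 = 1/2
¬φ = ¬1/2 = 1/2
(ψ ↔ χ) ∧ ¬φ = 1/2 ∧ 1/2 = 1/2
¬((ψ ↔ χ) ∧ ¬φ) = ¬1/2 = 1/2
(((χ ↔ χ) → χ) → (χ → (ψ ∨ φ))) → ¬((ψ ↔ χ) ∧ ¬φ) = 1 → 1/2 = 1/2
((φ ↔ (χ ∧ χ)) → ((χ → (ψ ↔ ψ)) ↔ ¬(φ ∧ ψ))) ∨ ((((χ ↔ χ) → χ) → (χ → (ψ ∨ φ))) → ¬((ψ ↔ χ) ∧ ¬φ)) = 1 ∨ 1/2 = 1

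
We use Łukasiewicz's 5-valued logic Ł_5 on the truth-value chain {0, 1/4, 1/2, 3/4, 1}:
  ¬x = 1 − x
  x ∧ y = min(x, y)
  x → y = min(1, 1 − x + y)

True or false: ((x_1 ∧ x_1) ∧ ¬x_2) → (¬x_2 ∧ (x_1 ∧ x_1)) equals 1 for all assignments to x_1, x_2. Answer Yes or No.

Yes

At x_1 = 1/2, x_2 = 1/2, for instance:
x_1 ∧ x_1 = 1/2 ∧ 1/2 = 1/2
¬x_2 = ¬1/2 = 1/2
(x_1 ∧ x_1) ∧ ¬x_2 = 1/2 ∧ 1/2 = 1/2
¬x_2 ∧ (x_1 ∧ x_1) = 1/2 ∧ 1/2 = 1/2
((x_1 ∧ x_1) ∧ ¬x_2) → (¬x_2 ∧ (x_1 ∧ x_1)) = 1/2 → 1/2 = 1
and checking the remaining 24 assignments likewise gives ≥ 1 in every case.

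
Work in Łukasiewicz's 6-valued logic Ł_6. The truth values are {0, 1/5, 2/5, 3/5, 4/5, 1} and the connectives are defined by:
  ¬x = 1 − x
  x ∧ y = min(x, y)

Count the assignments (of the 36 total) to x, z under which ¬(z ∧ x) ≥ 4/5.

20

value 1: 11 assignments (counts)
value 4/5: 9 assignments (counts)
value 3/5: 7 assignments
value 2/5: 5 assignments
value 1/5: 3 assignments
value 0: 1 assignment
So 20 of the 36 assignments meet the threshold.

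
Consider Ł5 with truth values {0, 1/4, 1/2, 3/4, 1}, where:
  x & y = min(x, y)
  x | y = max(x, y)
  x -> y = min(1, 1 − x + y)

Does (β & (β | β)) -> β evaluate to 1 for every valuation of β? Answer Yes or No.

Yes

β = 0 ↦ 1
β = 1/4 ↦ 1
β = 1/2 ↦ 1
β = 3/4 ↦ 1
β = 1 ↦ 1
Every assignment gives a value ≥ 1.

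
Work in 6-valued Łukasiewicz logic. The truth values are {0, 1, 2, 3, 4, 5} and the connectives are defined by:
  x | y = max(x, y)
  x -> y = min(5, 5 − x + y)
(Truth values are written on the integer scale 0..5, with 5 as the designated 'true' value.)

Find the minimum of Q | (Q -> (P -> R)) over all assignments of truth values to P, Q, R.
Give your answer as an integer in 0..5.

Take P = 4, Q = 3, R = 0:
P -> R = 4 -> 0 = 1
Q -> (P -> R) = 3 -> 1 = 3
Q | (Q -> (P -> R)) = 3 | 3 = 3
No assignment yields a value below 3, so this is the minimum.

3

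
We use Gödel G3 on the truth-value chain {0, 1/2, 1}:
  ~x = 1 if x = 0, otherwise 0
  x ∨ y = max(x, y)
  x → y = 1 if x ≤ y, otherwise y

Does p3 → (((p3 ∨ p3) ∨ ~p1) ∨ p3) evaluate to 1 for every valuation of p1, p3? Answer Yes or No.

Yes

p1 = 0, p3 = 0 ↦ 1
p1 = 0, p3 = 1/2 ↦ 1
p1 = 0, p3 = 1 ↦ 1
p1 = 1/2, p3 = 0 ↦ 1
p1 = 1/2, p3 = 1/2 ↦ 1
p1 = 1/2, p3 = 1 ↦ 1
p1 = 1, p3 = 0 ↦ 1
p1 = 1, p3 = 1/2 ↦ 1
p1 = 1, p3 = 1 ↦ 1
Every assignment gives a value ≥ 1.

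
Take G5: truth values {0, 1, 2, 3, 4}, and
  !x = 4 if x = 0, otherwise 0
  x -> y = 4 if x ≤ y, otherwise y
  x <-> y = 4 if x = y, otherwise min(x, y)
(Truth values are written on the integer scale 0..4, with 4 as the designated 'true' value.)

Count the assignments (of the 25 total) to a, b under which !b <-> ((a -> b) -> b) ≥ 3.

value 4: 4 assignments (counts)
value 0: 21 assignments
So 4 of the 25 assignments meet the threshold.

4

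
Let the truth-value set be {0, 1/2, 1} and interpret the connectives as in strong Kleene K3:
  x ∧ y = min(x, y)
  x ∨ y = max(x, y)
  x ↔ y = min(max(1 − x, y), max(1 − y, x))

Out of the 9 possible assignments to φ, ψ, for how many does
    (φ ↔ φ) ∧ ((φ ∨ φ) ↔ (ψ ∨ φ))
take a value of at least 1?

φ = 0, ψ = 0 ↦ 1  ≥
φ = 0, ψ = 1/2 ↦ 1/2  <
φ = 0, ψ = 1 ↦ 0  <
φ = 1/2, ψ = 0 ↦ 1/2  <
φ = 1/2, ψ = 1/2 ↦ 1/2  <
φ = 1/2, ψ = 1 ↦ 1/2  <
φ = 1, ψ = 0 ↦ 1  ≥
φ = 1, ψ = 1/2 ↦ 1  ≥
φ = 1, ψ = 1 ↦ 1  ≥
So 4 of the 9 assignments meet the threshold.

4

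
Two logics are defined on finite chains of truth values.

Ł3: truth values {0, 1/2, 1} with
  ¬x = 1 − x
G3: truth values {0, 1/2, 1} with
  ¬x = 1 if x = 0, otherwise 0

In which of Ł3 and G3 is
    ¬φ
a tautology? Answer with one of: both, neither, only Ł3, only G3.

neither

In Ł3: at φ = 1/2 the value is 1/2 — not a tautology.
In G3: at φ = 1/2 the value is 0 — not a tautology.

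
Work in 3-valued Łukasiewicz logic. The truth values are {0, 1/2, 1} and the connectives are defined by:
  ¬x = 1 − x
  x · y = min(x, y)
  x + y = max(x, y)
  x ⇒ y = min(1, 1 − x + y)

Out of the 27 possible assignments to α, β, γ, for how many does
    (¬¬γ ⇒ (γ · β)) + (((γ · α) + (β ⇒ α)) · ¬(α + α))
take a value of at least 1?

20

value 1: 20 assignments (counts)
value 1/2: 6 assignments
value 0: 1 assignment
So 20 of the 27 assignments meet the threshold.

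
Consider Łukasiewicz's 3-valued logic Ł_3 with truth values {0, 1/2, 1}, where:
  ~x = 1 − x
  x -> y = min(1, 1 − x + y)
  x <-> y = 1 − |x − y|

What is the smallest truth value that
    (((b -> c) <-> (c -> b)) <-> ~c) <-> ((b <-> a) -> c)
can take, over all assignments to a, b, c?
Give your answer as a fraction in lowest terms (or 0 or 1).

Take a = 0, b = 0, c = 0:
b -> c = 0 -> 0 = 1
c -> b = 0 -> 0 = 1
(b -> c) <-> (c -> b) = 1 <-> 1 = 1
~c = ~0 = 1
((b -> c) <-> (c -> b)) <-> ~c = 1 <-> 1 = 1
b <-> a = 0 <-> 0 = 1
(b <-> a) -> c = 1 -> 0 = 0
(((b -> c) <-> (c -> b)) <-> ~c) <-> ((b <-> a) -> c) = 1 <-> 0 = 0
No assignment yields a value below 0, so this is the minimum.

0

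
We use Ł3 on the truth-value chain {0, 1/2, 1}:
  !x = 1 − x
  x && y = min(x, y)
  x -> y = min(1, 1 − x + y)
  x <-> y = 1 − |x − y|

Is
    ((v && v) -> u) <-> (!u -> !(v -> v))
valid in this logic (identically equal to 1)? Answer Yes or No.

No

Counterexample: take u = 0, v = 0.
v && v = 0 && 0 = 0
(v && v) -> u = 0 -> 0 = 1
!u = !0 = 1
v -> v = 0 -> 0 = 1
!(v -> v) = !1 = 0
!u -> !(v -> v) = 1 -> 0 = 0
((v && v) -> u) <-> (!u -> !(v -> v)) = 1 <-> 0 = 0
This gives 0 ≠ 1.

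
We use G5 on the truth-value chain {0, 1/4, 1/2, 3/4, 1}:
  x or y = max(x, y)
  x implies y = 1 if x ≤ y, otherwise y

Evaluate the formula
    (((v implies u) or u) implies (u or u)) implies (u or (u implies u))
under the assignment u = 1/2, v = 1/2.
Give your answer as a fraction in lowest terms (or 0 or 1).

1

v implies u = 1/2 implies 1/2 = 1
(v implies u) or u = 1 or 1/2 = 1
u or u = 1/2 or 1/2 = 1/2
((v implies u) or u) implies (u or u) = 1 implies 1/2 = 1/2
u implies u = 1/2 implies 1/2 = 1
u or (u implies u) = 1/2 or 1 = 1
(((v implies u) or u) implies (u or u)) implies (u or (u implies u)) = 1/2 implies 1 = 1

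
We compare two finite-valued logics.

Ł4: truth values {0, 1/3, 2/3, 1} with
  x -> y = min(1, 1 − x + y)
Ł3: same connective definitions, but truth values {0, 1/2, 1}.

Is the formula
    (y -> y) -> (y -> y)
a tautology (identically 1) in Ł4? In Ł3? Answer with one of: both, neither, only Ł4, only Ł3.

In Ł4: every assignment gives 1 — tautology.
In Ł3: every assignment gives 1 — tautology.

both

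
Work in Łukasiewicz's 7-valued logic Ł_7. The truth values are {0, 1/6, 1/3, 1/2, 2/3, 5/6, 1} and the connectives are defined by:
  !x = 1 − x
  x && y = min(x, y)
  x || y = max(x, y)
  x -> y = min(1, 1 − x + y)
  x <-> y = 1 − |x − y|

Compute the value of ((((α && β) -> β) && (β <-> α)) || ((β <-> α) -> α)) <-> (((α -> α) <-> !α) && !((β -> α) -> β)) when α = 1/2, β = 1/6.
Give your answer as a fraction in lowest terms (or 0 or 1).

2/3

α && β = 1/2 && 1/6 = 1/6
(α && β) -> β = 1/6 -> 1/6 = 1
β <-> α = 1/6 <-> 1/2 = 2/3
((α && β) -> β) && (β <-> α) = 1 && 2/3 = 2/3
β <-> α = 1/6 <-> 1/2 = 2/3
(β <-> α) -> α = 2/3 -> 1/2 = 5/6
(((α && β) -> β) && (β <-> α)) || ((β <-> α) -> α) = 2/3 || 5/6 = 5/6
α -> α = 1/2 -> 1/2 = 1
!α = !1/2 = 1/2
(α -> α) <-> !α = 1 <-> 1/2 = 1/2
β -> α = 1/6 -> 1/2 = 1
(β -> α) -> β = 1 -> 1/6 = 1/6
!((β -> α) -> β) = !1/6 = 5/6
((α -> α) <-> !α) && !((β -> α) -> β) = 1/2 && 5/6 = 1/2
((((α && β) -> β) && (β <-> α)) || ((β <-> α) -> α)) <-> (((α -> α) <-> !α) && !((β -> α) -> β)) = 5/6 <-> 1/2 = 2/3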